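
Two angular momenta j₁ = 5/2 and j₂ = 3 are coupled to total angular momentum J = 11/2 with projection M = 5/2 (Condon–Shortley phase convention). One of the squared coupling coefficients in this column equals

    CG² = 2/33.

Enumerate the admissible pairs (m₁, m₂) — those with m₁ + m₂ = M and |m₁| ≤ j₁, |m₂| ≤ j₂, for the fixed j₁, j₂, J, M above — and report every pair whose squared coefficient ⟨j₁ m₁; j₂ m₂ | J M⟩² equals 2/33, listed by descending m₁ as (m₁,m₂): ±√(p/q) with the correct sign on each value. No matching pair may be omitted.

(-1/2,3): +√(2/33)

Admissible pairs with m₁+m₂ = M = 5/2: (-1/2,3), (1/2,2), (3/2,1), (5/2,0)
  (m₁,m₂)=(5/2,0): CG² = 4/33, CG = +√(4/33)
  (m₁,m₂)=(3/2,1): CG² = 5/11, CG = +√(5/11)
  (m₁,m₂)=(1/2,2): CG² = 4/11, CG = +√(4/11)
  (m₁,m₂)=(-1/2,3): CG² = 2/33, CG = +√(2/33)   ← matches the target
Pairs with CG² = 2/33: (-1/2,3): +√(2/33)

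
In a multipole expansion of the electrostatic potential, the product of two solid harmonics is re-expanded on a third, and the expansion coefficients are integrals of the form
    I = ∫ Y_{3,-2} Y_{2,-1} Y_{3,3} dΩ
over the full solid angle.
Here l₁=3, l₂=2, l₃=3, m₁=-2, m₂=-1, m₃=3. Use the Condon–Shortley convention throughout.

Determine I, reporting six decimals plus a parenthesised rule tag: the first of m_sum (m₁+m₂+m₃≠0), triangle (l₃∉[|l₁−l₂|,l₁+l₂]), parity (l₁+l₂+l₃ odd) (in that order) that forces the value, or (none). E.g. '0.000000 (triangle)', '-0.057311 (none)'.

Checks pass: Σm=0; 8 even; l₃=3∈[1,5].
(2·3+1)(2·2+1)(2·3+1) = 245
Δ: 2! 4! 2! / 9! → 1/3780
sum: t=0:+1/24 t=1:−1/4 t=2:+1/24 = -1/6
3j²(3 2 3; 0 0 0) = Δ·Π!·Σ² = 4/105  (sign +1)
sum: t=1:−1/48 = -1/48
3j²(3 2 3; -2 -1 3) = Δ·Π!·Σ² = 5/84  (sign -1)
combine: 4πI² = 245·4/105·5/84 = 5/9
take √, sign -1: I = -0.21026104
No selection rule forces the value: the integral is nonzero (none).

-0.210261 (none)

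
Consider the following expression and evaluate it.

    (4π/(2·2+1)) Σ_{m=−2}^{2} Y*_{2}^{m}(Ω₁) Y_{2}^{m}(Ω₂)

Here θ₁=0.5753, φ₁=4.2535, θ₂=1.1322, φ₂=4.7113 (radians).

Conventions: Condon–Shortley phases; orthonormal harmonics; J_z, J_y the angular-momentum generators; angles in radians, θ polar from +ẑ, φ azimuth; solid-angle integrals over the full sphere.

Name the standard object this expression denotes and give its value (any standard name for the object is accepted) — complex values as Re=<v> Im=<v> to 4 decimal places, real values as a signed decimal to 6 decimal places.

Legendre polynomial (addition theorem), +0.455624

This sum is the spherical-harmonic addition theorem: it equals the Legendre polynomial P_l(cos γ) of the angle γ between the two directions.
Summing Y*_{l m}(θ₁,φ₁)·Y_{l m}(θ₂,φ₂) over m ∈ [−2, 2]; prefactor 4π/(2·2+1) = 2.513274:
  m=-2: Y*=(-0.069477, 0.090822)  Y=(-0.316611, -0.000690)  product (0.022060, -0.028707)
  m=-1: Y*=(-0.156217, -0.316186)  Y=(-0.000323, 0.297024)  product (0.093965, -0.046298)
  m=+0: Y*=(0.350687, -0.000000)  Y=(-0.144755, 0.000000)  product (-0.050764, 0.000000)
  m=+1: Y*=(0.156217, -0.316186)  Y=(0.000323, 0.297024)  product (0.093965, 0.046298)
  m=+2: Y*=(-0.069477, -0.090822)  Y=(-0.316611, 0.000690)  product (0.022060, 0.028707)
Accumulated sum (0.181287, -0.000000); after 4π/(2l+1) scaling, (0.455624, -0.000000) ⇒ P_2 = 0.455624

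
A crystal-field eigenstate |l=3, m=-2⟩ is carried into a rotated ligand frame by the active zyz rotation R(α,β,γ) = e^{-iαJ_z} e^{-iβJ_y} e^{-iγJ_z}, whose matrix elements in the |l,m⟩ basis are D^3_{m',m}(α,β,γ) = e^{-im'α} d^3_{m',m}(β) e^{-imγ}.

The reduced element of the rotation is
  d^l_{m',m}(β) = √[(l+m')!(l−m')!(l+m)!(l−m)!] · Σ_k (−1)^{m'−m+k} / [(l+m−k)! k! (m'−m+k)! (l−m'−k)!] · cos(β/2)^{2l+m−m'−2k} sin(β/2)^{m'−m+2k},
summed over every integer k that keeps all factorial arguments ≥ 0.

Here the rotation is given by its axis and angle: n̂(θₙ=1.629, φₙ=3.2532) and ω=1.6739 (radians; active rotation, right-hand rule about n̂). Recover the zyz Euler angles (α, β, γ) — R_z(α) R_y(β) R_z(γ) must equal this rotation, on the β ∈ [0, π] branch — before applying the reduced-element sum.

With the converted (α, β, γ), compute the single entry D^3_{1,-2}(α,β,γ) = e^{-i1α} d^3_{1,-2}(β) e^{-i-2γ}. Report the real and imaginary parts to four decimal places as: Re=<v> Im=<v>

Re=-0.1181 Im=-0.2798

Axis–angle → zyz. n̂ = (sinθₙcosφₙ, sinθₙsinφₙ, cosθₙ) = (-0.992096, -0.111187, -0.058171), ω = 1.6739.
R = I cosω + sinω [n̂]ₓ + (1−cosω) n̂n̂ᵀ gives
  R = [+0.982633, +0.179523, -0.046946; +0.063799, -0.089286, +0.993961; +0.174247, -0.979694, -0.099189]
β = atan2(√(R₁₃²+R₂₃²), R₃₃) = 1.670149; α = atan2(R₂₃, R₁₃) mod 2π = 1.617993; γ = atan2(R₃₂, −R₃₁) mod 2π = 4.536371
D^3_{1,-2}(1.6180,1.6701,4.5364) = e^{-i·1·1.6180}·d^3_{1,-2}(1.6701)·e^{-i·-2·4.5364}. Compute d first:
Half-angle: c=0.671123, s=0.741346. N=√(24·2·1·120)=75.894664
The bounds max(0,m−m')=0 and min(l+m,l−m')=1 give 2 terms
  k=0: (−1)^3·75.8947/(12)·0.6711^3·0.7413^3 = -0.778931
  k=1: (−1)^4·75.8947/(24)·0.6711^1·0.7413^5 = +0.475234
d^3_{1,-2}(1.6701) = -0.778931 +0.475234 = -0.303697
D = (-0.047179-0.998886i)·(-0.303697)·(-0.938672+0.344811i) = -0.118051-0.279814i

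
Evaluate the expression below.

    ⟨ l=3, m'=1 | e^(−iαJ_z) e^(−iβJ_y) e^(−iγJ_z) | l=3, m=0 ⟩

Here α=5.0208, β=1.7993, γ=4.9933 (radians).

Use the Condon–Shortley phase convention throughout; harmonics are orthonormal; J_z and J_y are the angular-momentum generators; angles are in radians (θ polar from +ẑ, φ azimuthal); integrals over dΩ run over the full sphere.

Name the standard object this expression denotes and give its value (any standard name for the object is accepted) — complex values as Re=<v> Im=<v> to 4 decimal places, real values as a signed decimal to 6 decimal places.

This is a Wigner D-matrix element — the rotation-matrix element ⟨l m'| R(α,β,γ) |l m⟩ in the angular-momentum basis.
D^3_{1,0}(5.0208,1.7993,4.9933) = e^{-i·1·5.0208}·d^3_{1,0}(1.7993)·e^{-i·0·4.9933}. Compute d first:
c=cos(1.799300/2)=0.621884, s=sin(1.799300/2)=0.783109; N=√[24·2·6·6]=41.569219
The bounds max(0,m−m')=0 and min(l+m,l−m')=2 give 3 terms
  k=0: (−1)^1·41.5692/(12)·0.6219^5·0.7831^1 = -0.252325
  k=1: (−1)^2·41.5692/(4)·0.6219^3·0.7831^3 = +1.200349
  k=2: (−1)^3·41.5692/(12)·0.6219^1·0.7831^5 = -0.634471
d^3_{1,0}(1.7993) = -0.252325 +1.200349 -0.634471 = +0.313552
Phases: e^{-i·(1)·5.0208}=+0.303545+0.952817i, e^{-i·(0)·4.9933}=+1.000000+0.000000i ⇒ D=+0.095177+0.298758i

Wigner D-matrix element, Re=0.0952 Im=0.2988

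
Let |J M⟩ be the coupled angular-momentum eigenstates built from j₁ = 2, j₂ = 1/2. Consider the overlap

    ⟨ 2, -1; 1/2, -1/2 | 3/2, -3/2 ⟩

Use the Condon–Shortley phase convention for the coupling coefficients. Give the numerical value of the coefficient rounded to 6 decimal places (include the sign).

+√(1/5) = +0.447214

√[4·1!3!0!/5! · 1!3!0!1!0!3!] = √(36/5)
  +(−1)^0/∏(0,1,3,0,0,0)! = 1/6  (running 1/6)
⟨..|..⟩ = √(36/5)·(1/6) = +0.447214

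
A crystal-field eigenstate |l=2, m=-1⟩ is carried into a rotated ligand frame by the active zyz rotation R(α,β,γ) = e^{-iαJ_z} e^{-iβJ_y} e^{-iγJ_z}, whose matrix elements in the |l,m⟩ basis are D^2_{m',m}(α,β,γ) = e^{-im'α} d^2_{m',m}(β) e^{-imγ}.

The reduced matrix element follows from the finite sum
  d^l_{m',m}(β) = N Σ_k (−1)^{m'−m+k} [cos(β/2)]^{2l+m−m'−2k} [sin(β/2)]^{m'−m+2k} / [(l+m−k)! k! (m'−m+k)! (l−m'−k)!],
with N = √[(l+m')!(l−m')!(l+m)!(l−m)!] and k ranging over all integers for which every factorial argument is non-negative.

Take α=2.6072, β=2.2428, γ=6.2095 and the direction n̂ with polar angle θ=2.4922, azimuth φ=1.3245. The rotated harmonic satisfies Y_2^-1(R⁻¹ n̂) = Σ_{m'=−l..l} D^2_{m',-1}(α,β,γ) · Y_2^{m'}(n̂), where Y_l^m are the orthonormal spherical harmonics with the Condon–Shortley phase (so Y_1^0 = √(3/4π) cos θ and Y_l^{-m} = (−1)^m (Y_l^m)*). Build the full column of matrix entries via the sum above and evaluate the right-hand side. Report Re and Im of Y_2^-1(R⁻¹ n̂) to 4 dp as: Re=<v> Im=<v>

Re=0.2715 Im=0.2630

Need the full column D^2_{m',-1} for m'=−2..2 at α=2.6072, β=2.2428, γ=6.2095.
cos(β/2)=0.434422, sin(β/2)=0.900710
d^2_{-2,-1}: single k=1 term ⇒ +0.147690;  D = +0.061343-0.134348i
d^2_{-1,-1}: k∈[0..1] ⇒ +0.035616 -0.459319 = -0.423703;  D = +0.347753-0.242057i
d^2_{0,-1}: k∈[0..1] ⇒ -0.180882 +0.777574 = +0.596692;  D = +0.595073-0.043928i
d^2_{1,-1}: k∈[0..1] ⇒ +0.459319 -0.658171 = -0.198853;  D = +0.178120+0.088406i
d^2_{2,-1}: single k=0 term ⇒ -0.634886;  D = -0.345644-0.532551i
Y_2^{m'}(θ=2.4922,φ=1.3245) and Σ D·Y over m':
  (+0.0613-0.1343i)·(-0.1245-0.0668i)  (+0.3478-0.2421i)·(-0.0907+0.3608i)  (+0.5951-0.0439i)·(+0.2848+0.0000i)  (+0.1781+0.0884i)·(+0.0907+0.3608i)  (-0.3456-0.5326i)·(-0.1245+0.0668i)
Y_2^-1(R⁻¹ n̂) = +0.271514+0.263038i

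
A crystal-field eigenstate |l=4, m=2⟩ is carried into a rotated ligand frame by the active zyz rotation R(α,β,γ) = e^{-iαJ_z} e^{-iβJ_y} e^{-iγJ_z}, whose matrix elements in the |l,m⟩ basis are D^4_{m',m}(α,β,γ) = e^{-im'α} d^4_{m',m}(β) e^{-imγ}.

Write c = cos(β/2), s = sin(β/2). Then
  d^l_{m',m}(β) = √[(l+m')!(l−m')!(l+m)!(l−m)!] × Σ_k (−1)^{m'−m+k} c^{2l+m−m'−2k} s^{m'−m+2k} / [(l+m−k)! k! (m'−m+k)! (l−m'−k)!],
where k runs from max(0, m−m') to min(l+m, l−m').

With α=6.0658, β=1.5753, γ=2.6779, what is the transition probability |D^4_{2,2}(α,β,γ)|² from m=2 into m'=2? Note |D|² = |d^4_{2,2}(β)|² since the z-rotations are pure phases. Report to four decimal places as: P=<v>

First d^4_{2,2}(β=1.5753), then the phase factors e^{-i(2)α} and e^{-i(2)γ}:
Half-angle: c=0.705513, s=0.708697. N=√(720·2·720·2)=1440.000000
Admissible k: 0..2 (factorial args all ≥0)
  k=0: (−1)^0·1440.0000/(1440)·0.7055^8·0.7087^0 = +0.061382
  k=1: (−1)^1·1440.0000/(120)·0.7055^6·0.7087^2 = -0.743245
  k=2: (−1)^2·1440.0000/(96)·0.7055^4·0.7087^4 = +0.937462
d^4_{2,2}(1.5753) = +0.061382 -0.743245 +0.937462 = +0.255599
|D^4_{2,2}|² = |d^4_{2,2}(β)|² = (+0.255599)² = 0.065331 (the z-rotation phases have unit modulus)

P=0.0653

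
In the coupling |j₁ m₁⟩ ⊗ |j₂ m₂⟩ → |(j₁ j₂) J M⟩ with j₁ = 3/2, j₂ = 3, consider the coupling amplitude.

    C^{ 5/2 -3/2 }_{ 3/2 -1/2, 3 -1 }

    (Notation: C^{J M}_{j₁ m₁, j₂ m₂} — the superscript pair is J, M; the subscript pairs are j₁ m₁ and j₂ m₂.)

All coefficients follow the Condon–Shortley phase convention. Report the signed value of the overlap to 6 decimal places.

−√(7/20) ≈ -0.591608

j₁+j₂−J=2  J+j₁−j₂=1  J−j₁+j₂=4  j₁+j₂+J+1=8
(j₁±m₁, j₂±m₂, J±M) = (1,2,2,4,1,4)
P² = 576/35
sum k=1..2:
  [1] −1/6 = -1/6
  [2] +1/48 = 1/48
S = -7/48
C² = P²·S² = 7/20 ; C = -0.591608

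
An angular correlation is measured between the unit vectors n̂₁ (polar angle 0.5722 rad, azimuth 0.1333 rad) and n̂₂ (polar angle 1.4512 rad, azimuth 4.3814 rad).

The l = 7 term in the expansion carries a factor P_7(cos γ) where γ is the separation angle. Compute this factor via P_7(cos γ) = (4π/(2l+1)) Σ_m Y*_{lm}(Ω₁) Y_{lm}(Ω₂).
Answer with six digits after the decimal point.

Addition theorem: P_7(cos γ) = (4π/15) Σ_m Y*_{lm}(Ω₁) Y_{lm}(Ω₂), m = −7…7:
  [-7]  conj(Y_{7,-7})(Ω₁) = (0.004063, 0.005484) ; Y_{7,-7}(Ω₂) = (0.349219, 0.322814) ; Δ = (-0.000351, 0.003227)
  [-6]  conj(Y_{7,-6})(Ω₁) = (0.027629, 0.028436) ; Y_{7,-6}(Ω₂) = (0.086241, -0.195668) ; Δ = (0.007947, -0.002954)
  [-5]  conj(Y_{7,-5})(Ω₁) = (0.109931, 0.086469) ; Y_{7,-5}(Ω₂) = (0.287476, 0.024248) ; Δ = (0.029506, 0.027523)
  [-4]  conj(Y_{7,-4})(Ω₁) = (0.282663, 0.166835) ; Y_{7,-4}(Ω₂) = (-0.058520, -0.232243) ; Δ = (0.022205, -0.075410)
  [-3]  conj(Y_{7,-3})(Ω₁) = (0.449587, 0.190029) ; Y_{7,-3}(Ω₂) = (0.189514, -0.123576) ; Δ = (0.108686, -0.019545)
  [-2]  conj(Y_{7,-2})(Ω₁) = (0.323294, 0.088292) ; Y_{7,-2}(Ω₂) = (-0.195414, -0.152282) ; Δ = (-0.049731, -0.066485)
  [-1]  conj(Y_{7,-1})(Ω₁) = (-0.184786, -0.024779) ; Y_{7,-1}(Ω₂) = (0.065483, -0.190561) ; Δ = (-0.016822, 0.033590)
  [+0]  conj(Y_{7,0})(Ω₁) = (-0.406458, -0.000000) ; Y_{7,0}(Ω₂) = (-0.249750, 0.000000) ; Δ = (0.101513, 0.000000)
  [+1]  conj(Y_{7,1})(Ω₁) = (0.184786, -0.024779) ; Y_{7,1}(Ω₂) = (-0.065483, -0.190561) ; Δ = (-0.016822, -0.033590)
  [+2]  conj(Y_{7,2})(Ω₁) = (0.323294, -0.088292) ; Y_{7,2}(Ω₂) = (-0.195414, 0.152282) ; Δ = (-0.049731, 0.066485)
  [+3]  conj(Y_{7,3})(Ω₁) = (-0.449587, 0.190029) ; Y_{7,3}(Ω₂) = (-0.189514, -0.123576) ; Δ = (0.108686, 0.019545)
  [+4]  conj(Y_{7,4})(Ω₁) = (0.282663, -0.166835) ; Y_{7,4}(Ω₂) = (-0.058520, 0.232243) ; Δ = (0.022205, 0.075410)
  [+5]  conj(Y_{7,5})(Ω₁) = (-0.109931, 0.086469) ; Y_{7,5}(Ω₂) = (-0.287476, 0.024248) ; Δ = (0.029506, -0.027523)
  [+6]  conj(Y_{7,6})(Ω₁) = (0.027629, -0.028436) ; Y_{7,6}(Ω₂) = (0.086241, 0.195668) ; Δ = (0.007947, 0.002954)
  [+7]  conj(Y_{7,7})(Ω₁) = (-0.004063, 0.005484) ; Y_{7,7}(Ω₂) = (-0.349219, 0.322814) ; Δ = (-0.000351, -0.003227)
Σ over m = (0.304391, -0.000000); ×(4π/15) → (0.255006, -0.000000). Real part: 0.255006

0.255006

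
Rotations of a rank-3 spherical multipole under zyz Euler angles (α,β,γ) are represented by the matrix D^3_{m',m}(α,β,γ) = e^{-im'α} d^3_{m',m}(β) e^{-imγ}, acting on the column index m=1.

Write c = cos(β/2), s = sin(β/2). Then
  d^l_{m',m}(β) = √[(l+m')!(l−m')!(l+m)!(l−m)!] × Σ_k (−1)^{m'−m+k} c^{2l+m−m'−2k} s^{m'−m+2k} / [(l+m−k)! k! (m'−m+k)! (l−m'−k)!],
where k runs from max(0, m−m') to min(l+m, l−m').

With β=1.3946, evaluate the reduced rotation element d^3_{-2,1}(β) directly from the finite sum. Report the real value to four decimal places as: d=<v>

d=0.4897

d^3_{-2,1}(β=1.3946) via the finite sum:
Half-angle: c=0.766579, s=0.642150. N=√(1·120·24·2)=75.894664
Admissible k: 3..4 (factorial args all ≥0)
  k=3: (−1)^0·75.8947/(12)·0.7666^3·0.6422^3 = +0.754415
  k=4: (−1)^1·75.8947/(24)·0.7666^1·0.6422^5 = -0.264692
d^3_{-2,1}(1.3946) = +0.754415 -0.264692 = +0.489724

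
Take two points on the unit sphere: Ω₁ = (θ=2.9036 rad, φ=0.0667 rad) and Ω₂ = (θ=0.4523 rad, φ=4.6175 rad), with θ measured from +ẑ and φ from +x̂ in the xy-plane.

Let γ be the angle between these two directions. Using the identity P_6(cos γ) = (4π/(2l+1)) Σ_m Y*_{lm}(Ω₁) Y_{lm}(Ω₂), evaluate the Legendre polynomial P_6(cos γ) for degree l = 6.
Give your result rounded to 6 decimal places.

Summing Y*_{l m}(θ₁,φ₁)·Y_{l m}(θ₂,φ₂) over m ∈ [−6, 6]; prefactor 4π/(2·6+1) = 0.966644:
  term(m=-6) = (-0.000000, -0.000000)   from Y*(Ω₁)=(0.000076, 0.000032), Y(Ω₂)=(-0.002835, -0.001815)
  term(m=-5) = (0.000021, -0.000020)   from Y*(Ω₁)=(-0.001119, -0.000388), Y(Ω₂)=(-0.010963, 0.021347)
  term(m=-4) = (0.000849, 0.000641)   from Y*(Ω₁)=(0.009981, 0.002728), Y(Ω₂)=(0.095494, 0.038092)
  term(m=-3) = (-0.008239, 0.015644)   from Y*(Ω₁)=(-0.060062, -0.012182), Y(Ω₂)=(0.081021, -0.276888)
  term(m=-2) = (-0.115272, -0.038607)   from Y*(Ω₁)=(0.241022, 0.032344), Y(Ω₂)=(-0.490919, -0.094300)
  term(m=-1) = (0.034927, -0.214262)   from Y*(Ω₁)=(-0.574580, -0.038381), Y(Ω₂)=(-0.035718, 0.375287)
  term(m=+0) = (-0.123026, 0.000000)   from Y*(Ω₁)=(0.495249, -0.000000), Y(Ω₂)=(-0.248413, 0.000000)
  term(m=+1) = (0.034927, 0.214262)   from Y*(Ω₁)=(0.574580, -0.038381), Y(Ω₂)=(0.035718, 0.375287)
  term(m=+2) = (-0.115272, 0.038607)   from Y*(Ω₁)=(0.241022, -0.032344), Y(Ω₂)=(-0.490919, 0.094300)
  term(m=+3) = (-0.008239, -0.015644)   from Y*(Ω₁)=(0.060062, -0.012182), Y(Ω₂)=(-0.081021, -0.276888)
  term(m=+4) = (0.000849, -0.000641)   from Y*(Ω₁)=(0.009981, -0.002728), Y(Ω₂)=(0.095494, -0.038092)
  term(m=+5) = (0.000021, 0.000020)   from Y*(Ω₁)=(0.001119, -0.000388), Y(Ω₂)=(0.010963, 0.021347)
  term(m=+6) = (-0.000000, 0.000000)   from Y*(Ω₁)=(0.000076, -0.000032), Y(Ω₂)=(-0.002835, 0.001815)
Accumulated sum (-0.298456, -0.000000); after 4π/(2l+1) scaling, (-0.288501, -0.000000) ⇒ P_6 = -0.288501

-0.288501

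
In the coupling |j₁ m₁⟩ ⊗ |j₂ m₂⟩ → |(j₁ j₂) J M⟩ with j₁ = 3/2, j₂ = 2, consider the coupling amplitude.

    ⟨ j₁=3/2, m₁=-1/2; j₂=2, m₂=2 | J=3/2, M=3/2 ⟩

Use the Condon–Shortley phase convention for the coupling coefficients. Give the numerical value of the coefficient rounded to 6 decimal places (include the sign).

+√(2/5) = +0.632456

j₁+j₂−J=2  J+j₁−j₂=1  J−j₁+j₂=2  j₁+j₂+J+1=6
(j₁±m₁, j₂±m₂, J±M) = (1,2,4,0,3,0)
P² = 32/5
sum k=2..2:
  [2] +1/4 = 1/4
S = 1/4
C² = P²·S² = 2/5 ; C = +0.632456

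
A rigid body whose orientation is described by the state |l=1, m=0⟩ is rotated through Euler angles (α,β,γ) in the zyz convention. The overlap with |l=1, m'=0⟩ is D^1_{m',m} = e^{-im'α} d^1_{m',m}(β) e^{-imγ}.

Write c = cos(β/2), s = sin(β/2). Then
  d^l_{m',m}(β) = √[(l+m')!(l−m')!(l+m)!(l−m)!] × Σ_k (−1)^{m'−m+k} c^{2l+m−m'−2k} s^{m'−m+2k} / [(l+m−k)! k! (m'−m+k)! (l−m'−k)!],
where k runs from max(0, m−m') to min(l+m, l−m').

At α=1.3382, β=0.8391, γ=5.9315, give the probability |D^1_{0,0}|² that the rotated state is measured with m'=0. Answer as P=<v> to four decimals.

First d^1_{0,0}(β=0.8391), then the phase factors e^{-i(0)α} and e^{-i(0)γ}:
Half-angle: c=0.913272, s=0.407350. N=√(1·1·1·1)=1.000000
Admissible k: 0..1 (factorial args all ≥0)
  k=0: (−1)^0·1.0000/(1)·0.9133^2·0.4073^0 = +0.834066
  k=1: (−1)^1·1.0000/(1)·0.9133^0·0.4073^2 = -0.165934
d^1_{0,0}(0.8391) = +0.834066 -0.165934 = +0.668133
|D^1_{0,0}|² = |d^1_{0,0}(β)|² = (+0.668133)² = 0.446401 (the z-rotation phases have unit modulus)

P=0.4464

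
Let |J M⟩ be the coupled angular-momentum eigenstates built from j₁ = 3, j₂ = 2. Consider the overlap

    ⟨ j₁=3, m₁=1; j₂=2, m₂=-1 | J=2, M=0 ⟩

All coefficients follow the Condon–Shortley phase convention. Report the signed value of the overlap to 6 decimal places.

√[5·3!3!1!/8! · 4!2!1!3!2!2!] = √(36/7)
  +(−1)^0/∏(0,3,2,1,1,0)! = 1/12  (running 1/12)
  +(−1)^1/∏(1,2,1,0,2,1)! = -1/4  (running -1/6)
⟨..|..⟩ = √(36/7)·(-1/6) = -0.377964

-0.377964  (= −√(1/7))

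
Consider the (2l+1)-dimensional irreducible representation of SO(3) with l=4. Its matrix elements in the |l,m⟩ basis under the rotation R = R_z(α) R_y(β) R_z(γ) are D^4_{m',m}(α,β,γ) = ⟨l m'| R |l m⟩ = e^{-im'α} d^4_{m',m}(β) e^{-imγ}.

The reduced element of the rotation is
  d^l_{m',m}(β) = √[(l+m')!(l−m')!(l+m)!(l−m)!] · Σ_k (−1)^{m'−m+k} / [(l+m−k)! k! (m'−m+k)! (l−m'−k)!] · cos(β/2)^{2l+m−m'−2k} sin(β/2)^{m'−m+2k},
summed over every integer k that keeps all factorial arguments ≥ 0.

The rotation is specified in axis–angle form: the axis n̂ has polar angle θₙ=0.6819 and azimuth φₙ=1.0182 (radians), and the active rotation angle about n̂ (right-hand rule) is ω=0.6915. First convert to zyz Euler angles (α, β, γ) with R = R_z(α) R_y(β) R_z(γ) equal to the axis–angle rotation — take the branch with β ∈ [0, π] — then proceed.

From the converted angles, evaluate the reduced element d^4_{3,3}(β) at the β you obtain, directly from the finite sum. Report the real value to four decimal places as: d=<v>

Axis–angle → zyz. n̂ = (sinθₙcosφₙ, sinθₙsinφₙ, cosθₙ) = (+0.330828, +0.536463, +0.776377), ω = 0.6915.
R = I cosω + sinω [n̂]ₓ + (1−cosω) n̂n̂ᵀ gives
  R = [+0.795431, -0.454322, +0.401099; +0.535858, +0.836399, -0.115293; -0.283099, +0.306640, +0.908750]
β = atan2(√(R₁₃²+R₂₃²), R₃₃) = 0.430517; α = atan2(R₂₃, R₁₃) mod 2π = 6.003288; γ = atan2(R₃₂, −R₃₁) mod 2π = 0.825295
d^4_{3,3}(β=0.4305) via the finite sum:
c=cos(0.430517/2)=0.976921, s=sin(0.430517/2)=0.213600; N=√[5040·1·5040·1]=5040.000000
k∈{0,1} keeps every argument non-negative
  k=0: (−1)^0·5040.0000/(5040)·0.9769^8·0.2136^0 = +0.829615
  k=1: (−1)^1·5040.0000/(720)·0.9769^6·0.2136^2 = -0.277624
d^4_{3,3}(0.4305) = +0.829615 -0.277624 = +0.551991

d=0.5520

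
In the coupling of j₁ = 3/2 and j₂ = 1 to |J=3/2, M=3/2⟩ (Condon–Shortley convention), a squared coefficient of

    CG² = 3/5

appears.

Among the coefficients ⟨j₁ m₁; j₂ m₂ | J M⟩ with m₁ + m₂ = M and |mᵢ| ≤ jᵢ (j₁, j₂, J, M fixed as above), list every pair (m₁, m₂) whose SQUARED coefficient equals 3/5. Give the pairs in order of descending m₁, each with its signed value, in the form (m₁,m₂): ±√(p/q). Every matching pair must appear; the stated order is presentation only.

(3/2,0): +√(3/5)

Admissible pairs with m₁+m₂ = M = 3/2: (1/2,1), (3/2,0)
  (m₁,m₂)=(3/2,0): CG² = 3/5, CG = +√(3/5)   ← matches the target
  (m₁,m₂)=(1/2,1): CG² = 2/5, CG = −√(2/5)
Pairs with CG² = 3/5: (3/2,0): +√(3/5)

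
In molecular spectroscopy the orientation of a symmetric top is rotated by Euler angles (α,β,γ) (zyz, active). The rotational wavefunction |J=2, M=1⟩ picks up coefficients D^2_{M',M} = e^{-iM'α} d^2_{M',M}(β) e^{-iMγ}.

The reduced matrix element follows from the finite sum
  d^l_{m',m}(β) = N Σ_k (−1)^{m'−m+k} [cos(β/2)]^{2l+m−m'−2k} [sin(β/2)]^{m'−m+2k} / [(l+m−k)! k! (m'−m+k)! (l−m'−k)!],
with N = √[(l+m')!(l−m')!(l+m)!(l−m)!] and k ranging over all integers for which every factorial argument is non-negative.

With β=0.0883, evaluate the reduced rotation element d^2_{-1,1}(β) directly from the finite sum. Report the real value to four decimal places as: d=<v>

d=0.0058

d^2_{-1,1}(β=0.0883) via the finite sum:
With c≡cos(β/2)=0.999026 and s≡sin(β/2)=0.044136, N=[1·6·6·1]^{1/2}=6.000000
Admissible k: 2..3 (factorial args all ≥0)
  k=2: (−1)^0·6.0000/(2)·0.9990^2·0.0441^2 = +0.005832
  k=3: (−1)^1·6.0000/(6)·0.9990^0·0.0441^4 = -0.000004
d^2_{-1,1}(0.0883) = +0.005832 -0.000004 = +0.005829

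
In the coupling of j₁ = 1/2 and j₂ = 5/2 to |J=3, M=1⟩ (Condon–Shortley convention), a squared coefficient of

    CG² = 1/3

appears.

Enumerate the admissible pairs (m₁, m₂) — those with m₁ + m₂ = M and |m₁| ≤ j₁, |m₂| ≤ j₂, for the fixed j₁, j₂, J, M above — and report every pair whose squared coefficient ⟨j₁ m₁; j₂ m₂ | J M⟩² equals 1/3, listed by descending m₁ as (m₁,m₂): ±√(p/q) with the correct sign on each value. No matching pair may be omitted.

(-1/2,3/2): +√(1/3)

Admissible pairs with m₁+m₂ = M = 1: (-1/2,3/2), (1/2,1/2)
  (m₁,m₂)=(1/2,1/2): CG² = 2/3, CG = +√(2/3)
  (m₁,m₂)=(-1/2,3/2): CG² = 1/3, CG = +√(1/3)   ← matches the target
Pairs with CG² = 1/3: (-1/2,3/2): +√(1/3)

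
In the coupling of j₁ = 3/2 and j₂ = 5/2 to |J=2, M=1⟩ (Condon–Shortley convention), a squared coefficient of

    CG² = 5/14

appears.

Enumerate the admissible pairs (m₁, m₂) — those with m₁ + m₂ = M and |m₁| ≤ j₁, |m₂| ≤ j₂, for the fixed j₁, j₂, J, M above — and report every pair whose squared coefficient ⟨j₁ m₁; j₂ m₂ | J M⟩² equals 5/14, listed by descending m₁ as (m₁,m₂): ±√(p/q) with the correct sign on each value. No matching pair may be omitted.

Admissible pairs with m₁+m₂ = M = 1: (-3/2,5/2), (-1/2,3/2), (1/2,1/2), (3/2,-1/2)
  (m₁,m₂)=(3/2,-1/2): CG² = 9/28, CG = +√(9/28)
  (m₁,m₂)=(1/2,1/2): CG² = 25/84, CG = −√(25/84)
  (m₁,m₂)=(-1/2,3/2): CG² = 1/42, CG = +√(1/42)
  (m₁,m₂)=(-3/2,5/2): CG² = 5/14, CG = +√(5/14)   ← matches the target
Pairs with CG² = 5/14: (-3/2,5/2): +√(5/14)

(-3/2,5/2): +√(5/14)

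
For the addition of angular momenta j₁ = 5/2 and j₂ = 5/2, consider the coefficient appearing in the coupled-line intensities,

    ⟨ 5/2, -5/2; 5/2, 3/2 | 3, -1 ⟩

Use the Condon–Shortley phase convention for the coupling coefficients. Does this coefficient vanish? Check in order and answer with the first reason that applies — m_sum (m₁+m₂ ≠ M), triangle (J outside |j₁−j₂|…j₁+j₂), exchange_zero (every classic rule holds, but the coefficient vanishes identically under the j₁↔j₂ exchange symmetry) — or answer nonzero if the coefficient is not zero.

nonzero

m-sum: m₁+m₂ = -5/2+3/2 = -1, M = -1  ✓
triangle: |j₁−j₂| = 0 ≤ J = 3 ≤ j₁+j₂ = 5  ✓
exchange: j₁≠j₂ or m₁≠m₂ — the exchange symmetry imposes no constraint here
value check: CG = +√(1/3) = +0.577350 ≠ 0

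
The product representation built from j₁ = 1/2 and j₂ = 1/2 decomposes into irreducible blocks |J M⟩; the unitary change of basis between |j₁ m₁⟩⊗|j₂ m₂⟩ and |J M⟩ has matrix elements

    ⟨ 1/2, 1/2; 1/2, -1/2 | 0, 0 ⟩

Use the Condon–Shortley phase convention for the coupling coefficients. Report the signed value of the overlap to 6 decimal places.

+0.707107  (= +√(1/2))

√[1·1!0!0!/2! · 1!0!0!1!0!0!] = √(1/2)
  +(−1)^0/∏(0,1,0,0,0,0)! = 1  (running 1)
⟨..|..⟩ = √(1/2)·(1) = +0.707107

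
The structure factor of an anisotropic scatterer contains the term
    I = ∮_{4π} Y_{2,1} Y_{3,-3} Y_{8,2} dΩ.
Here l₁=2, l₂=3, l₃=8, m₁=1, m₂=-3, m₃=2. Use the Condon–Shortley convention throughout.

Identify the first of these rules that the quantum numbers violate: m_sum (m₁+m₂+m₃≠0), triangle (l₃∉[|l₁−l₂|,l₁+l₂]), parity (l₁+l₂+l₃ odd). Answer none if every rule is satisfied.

m₁+m₂+m₃ = 1 − 3 + 2 = 0  ✓
triangle: need |l₁−l₂| ≤ l₃ ≤ l₁+l₂ = [1,5]; l₃=8 is outside  ✗
parity: l₁+l₂+l₃ = 13 is odd

triangle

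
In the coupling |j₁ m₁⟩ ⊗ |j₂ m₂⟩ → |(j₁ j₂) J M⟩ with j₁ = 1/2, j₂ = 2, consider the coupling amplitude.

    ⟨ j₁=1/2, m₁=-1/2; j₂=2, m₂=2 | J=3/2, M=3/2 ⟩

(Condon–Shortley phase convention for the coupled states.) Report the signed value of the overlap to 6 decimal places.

-0.894427

triangle: 1!·0!·3!/5! = 6/120
(j±m)!: 0!·1!·4!·0!·3!·0! = 144
prefactor² = (2J+1)·Δ·N² = 144/5
  k=1: −1/(1!·0!·0!·3!·0!·0!) = -1/6
Σ = -1/6  ⇒  CG² = 144/5·(-1/6)² = 4/5
CG = −√(4/5) = -0.894427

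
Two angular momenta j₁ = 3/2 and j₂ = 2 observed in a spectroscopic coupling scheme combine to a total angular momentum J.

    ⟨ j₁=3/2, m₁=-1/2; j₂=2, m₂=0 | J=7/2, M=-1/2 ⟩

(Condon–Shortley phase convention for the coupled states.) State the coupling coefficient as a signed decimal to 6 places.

j₁+j₂−J=0  J+j₁−j₂=3  J−j₁+j₂=4  j₁+j₂+J+1=8
(j₁±m₁, j₂±m₂, J±M) = (1,2,2,2,3,4)
P² = 1152/35
sum k=0..0:
  [0] +1/8 = 1/8
S = 1/8
C² = P²·S² = 18/35 ; C = +0.717137

+0.717137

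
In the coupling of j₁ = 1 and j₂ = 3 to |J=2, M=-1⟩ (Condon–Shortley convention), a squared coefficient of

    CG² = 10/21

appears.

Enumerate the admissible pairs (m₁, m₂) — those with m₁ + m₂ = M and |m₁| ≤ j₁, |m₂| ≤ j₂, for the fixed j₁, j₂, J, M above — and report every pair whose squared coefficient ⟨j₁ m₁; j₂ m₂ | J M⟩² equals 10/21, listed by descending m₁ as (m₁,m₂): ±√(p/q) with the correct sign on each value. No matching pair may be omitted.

(1,-2): +√(10/21)

Admissible pairs with m₁+m₂ = M = -1: (-1,0), (0,-1), (1,-2)
  (m₁,m₂)=(1,-2): CG² = 10/21, CG = +√(10/21)   ← matches the target
  (m₁,m₂)=(0,-1): CG² = 8/21, CG = −√(8/21)
  (m₁,m₂)=(-1,0): CG² = 1/7, CG = +√(1/7)
Pairs with CG² = 10/21: (1,-2): +√(10/21)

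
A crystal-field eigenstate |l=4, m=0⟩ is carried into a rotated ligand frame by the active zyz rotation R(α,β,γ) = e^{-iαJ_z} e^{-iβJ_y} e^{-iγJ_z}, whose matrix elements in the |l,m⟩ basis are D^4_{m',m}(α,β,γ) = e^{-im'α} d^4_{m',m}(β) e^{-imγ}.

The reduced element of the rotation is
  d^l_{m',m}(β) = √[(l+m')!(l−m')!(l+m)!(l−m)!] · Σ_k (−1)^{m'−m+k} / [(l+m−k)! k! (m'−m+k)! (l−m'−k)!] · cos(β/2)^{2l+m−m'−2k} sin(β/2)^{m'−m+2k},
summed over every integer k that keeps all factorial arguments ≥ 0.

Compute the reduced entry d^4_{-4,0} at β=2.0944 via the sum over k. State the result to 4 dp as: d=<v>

d=0.2941

d^4_{-4,0}(β=2.0944) via the finite sum:
c=cos(2.094400/2)=0.499998, s=sin(2.094400/2)=0.866027; N=√[1·40320·24·24]=4819.161753
k: max(0,(0)−(-4))=4 … min(4+(0),4−(-4))=4
  k=4: (−1)^0·4819.1618/(576)·0.5000^4·0.8660^4 = +0.294135
d^4_{-4,0}(2.0944) = +0.294135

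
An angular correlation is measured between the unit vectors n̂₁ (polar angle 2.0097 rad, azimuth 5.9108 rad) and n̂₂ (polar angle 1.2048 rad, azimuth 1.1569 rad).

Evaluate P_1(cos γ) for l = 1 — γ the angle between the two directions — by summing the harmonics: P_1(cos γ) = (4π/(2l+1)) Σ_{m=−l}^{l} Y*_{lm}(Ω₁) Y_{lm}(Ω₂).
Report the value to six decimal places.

-0.117002

Addition theorem: P_1(cos γ) = (4π/3) Σ_m Y*_{lm}(Ω₁) Y_{lm}(Ω₂), m = −1…1:
  [-1]  conj(Y_{1,-1})(Ω₁) = 0.29131 - 0.11379j ; Y_{1,-1}(Ω₂) = 0.12975 - 0.29537j ; Δ = 0.00419 - 0.10081j
  [+0]  conj(Y_{1,0})(Ω₁) = -0.20763 + 0.00000j ; Y_{1,0}(Ω₂) = 0.17486 + 0.00000j ; Δ = -0.03631 + 0.00000j
  [+1]  conj(Y_{1,1})(Ω₁) = -0.29131 - 0.11379j ; Y_{1,1}(Ω₂) = -0.12975 - 0.29537j ; Δ = 0.00419 + 0.10081j
Σ over m = -0.02793 + 0.00000j; ×(4π/3) → -0.11700 + 0.00000j. Real part: -0.117002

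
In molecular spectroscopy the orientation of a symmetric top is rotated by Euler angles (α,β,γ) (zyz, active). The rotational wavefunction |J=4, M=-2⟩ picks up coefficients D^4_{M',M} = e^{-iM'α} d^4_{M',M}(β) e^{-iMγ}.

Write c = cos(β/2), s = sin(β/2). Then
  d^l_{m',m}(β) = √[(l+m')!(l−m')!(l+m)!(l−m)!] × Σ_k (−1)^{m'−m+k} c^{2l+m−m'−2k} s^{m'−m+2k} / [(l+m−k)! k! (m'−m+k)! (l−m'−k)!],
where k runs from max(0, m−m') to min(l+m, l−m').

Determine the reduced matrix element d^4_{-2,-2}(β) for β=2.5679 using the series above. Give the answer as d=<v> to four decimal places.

d^4_{-2,-2}(β=2.5679) via the finite sum:
Half-angle: c=0.282929, s=0.959141. N=√(2·720·2·720)=1440.000000
The bounds max(0,m−m')=0 and min(l+m,l−m')=2 give 3 terms
  k=0: (−1)^0·1440.0000/(1440)·0.2829^8·0.9591^0 = +0.000041
  k=1: (−1)^1·1440.0000/(120)·0.2829^6·0.9591^2 = -0.005663
  k=2: (−1)^2·1440.0000/(96)·0.2829^4·0.9591^4 = +0.081345
d^4_{-2,-2}(2.5679) = +0.000041 -0.005663 +0.081345 = +0.075723

d=0.0757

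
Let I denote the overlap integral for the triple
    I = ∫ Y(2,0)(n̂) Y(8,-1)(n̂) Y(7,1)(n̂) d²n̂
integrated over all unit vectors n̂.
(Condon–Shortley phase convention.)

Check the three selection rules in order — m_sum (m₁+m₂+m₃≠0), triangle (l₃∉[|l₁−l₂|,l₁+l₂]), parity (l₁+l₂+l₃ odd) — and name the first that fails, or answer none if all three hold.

parity

m₁+m₂+m₃ = 0 − 1 + 1 = 0  ✓
triangle: |2−8|=6 ≤ l₃=7 ≤ 2+8=10  ✓
parity: l₁+l₂+l₃ = 17 is odd  ✗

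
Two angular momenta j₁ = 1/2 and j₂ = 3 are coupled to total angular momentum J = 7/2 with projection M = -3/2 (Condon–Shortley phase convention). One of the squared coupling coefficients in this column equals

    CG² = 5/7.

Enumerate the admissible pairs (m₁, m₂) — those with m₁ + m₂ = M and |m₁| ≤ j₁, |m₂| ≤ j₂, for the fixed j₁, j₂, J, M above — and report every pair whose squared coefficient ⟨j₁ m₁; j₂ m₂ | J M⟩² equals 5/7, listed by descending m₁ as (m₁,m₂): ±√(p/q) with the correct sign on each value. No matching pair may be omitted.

(-1/2,-1): +√(5/7)

Admissible pairs with m₁+m₂ = M = -3/2: (-1/2,-1), (1/2,-2)
  (m₁,m₂)=(1/2,-2): CG² = 2/7, CG = +√(2/7)
  (m₁,m₂)=(-1/2,-1): CG² = 5/7, CG = +√(5/7)   ← matches the target
Pairs with CG² = 5/7: (-1/2,-1): +√(5/7)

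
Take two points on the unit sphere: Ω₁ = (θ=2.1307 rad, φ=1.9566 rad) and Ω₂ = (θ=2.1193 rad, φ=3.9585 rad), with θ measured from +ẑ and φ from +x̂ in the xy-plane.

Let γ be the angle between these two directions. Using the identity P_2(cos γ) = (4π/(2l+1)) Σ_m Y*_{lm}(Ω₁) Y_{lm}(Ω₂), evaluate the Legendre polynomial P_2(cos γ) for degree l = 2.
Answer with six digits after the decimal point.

Addition theorem: P_2(cos γ) = (4π/5) Σ_m Y*_{lm}(Ω₁) Y_{lm}(Ω₂), m = −2…2:
  m=-2: Y*=-0.198778-0.193370i  Y=-0.017713-0.280700i  product -0.050758+0.059222i
  m=-1: Y*=+0.130823-0.322099i  Y=+0.235272-0.250586i  product -0.049935-0.108564i
  m=+0: Y*=-0.048502-0.000000i  Y=-0.058156+0.000000i  product +0.002821+0.000000i
  m=+1: Y*=-0.130823-0.322099i  Y=-0.235272-0.250586i  product -0.049935+0.108564i
  m=+2: Y*=-0.198778+0.193370i  Y=-0.017713+0.280700i  product -0.050758-0.059222i
Σ over m = -0.198565+0.000000i; ×(4π/5) → -0.499047+0.000000i. Real part: -0.499047

-0.499047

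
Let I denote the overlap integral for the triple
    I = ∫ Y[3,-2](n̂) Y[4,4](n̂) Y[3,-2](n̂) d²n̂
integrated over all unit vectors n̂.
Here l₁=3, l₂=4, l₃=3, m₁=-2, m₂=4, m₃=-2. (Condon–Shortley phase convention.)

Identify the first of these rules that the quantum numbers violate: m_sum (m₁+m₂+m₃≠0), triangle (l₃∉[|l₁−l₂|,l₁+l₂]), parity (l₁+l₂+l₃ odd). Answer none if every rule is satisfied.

none

Σmᵢ = 0  ✓
l₃∈[|l₁−l₂|,l₁+l₂]=[1,7], have l₃=3  ✓
Σlᵢ = 10 ⇒ even  ✓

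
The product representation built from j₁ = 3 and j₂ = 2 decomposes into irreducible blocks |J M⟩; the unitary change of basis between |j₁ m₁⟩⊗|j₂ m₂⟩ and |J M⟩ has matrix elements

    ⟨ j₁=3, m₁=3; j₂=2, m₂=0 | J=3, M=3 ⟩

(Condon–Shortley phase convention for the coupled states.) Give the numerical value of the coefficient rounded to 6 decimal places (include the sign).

+0.645497

j₁+j₂−J=2  J+j₁−j₂=4  J−j₁+j₂=2  j₁+j₂+J+1=9
(j₁±m₁, j₂±m₂, J±M) = (6,0,2,2,6,0)
P² = 3840
sum k=0..0:
  [0] +1/96 = 1/96
S = 1/96
C² = P²·S² = 5/12 ; C = +0.645497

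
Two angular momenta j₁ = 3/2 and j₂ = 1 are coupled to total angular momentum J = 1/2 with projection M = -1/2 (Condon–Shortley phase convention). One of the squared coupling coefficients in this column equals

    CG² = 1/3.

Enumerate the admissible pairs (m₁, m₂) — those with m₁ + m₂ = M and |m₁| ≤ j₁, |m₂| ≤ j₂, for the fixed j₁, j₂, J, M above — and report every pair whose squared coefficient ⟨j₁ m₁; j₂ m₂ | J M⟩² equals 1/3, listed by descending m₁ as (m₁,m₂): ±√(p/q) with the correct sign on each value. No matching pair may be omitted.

Admissible pairs with m₁+m₂ = M = -1/2: (-3/2,1), (-1/2,0), (1/2,-1)
  (m₁,m₂)=(1/2,-1): CG² = 1/6, CG = +√(1/6)
  (m₁,m₂)=(-1/2,0): CG² = 1/3, CG = −√(1/3)   ← matches the target
  (m₁,m₂)=(-3/2,1): CG² = 1/2, CG = +√(1/2)
Pairs with CG² = 1/3: (-1/2,0): −√(1/3)

(-1/2,0): −√(1/3)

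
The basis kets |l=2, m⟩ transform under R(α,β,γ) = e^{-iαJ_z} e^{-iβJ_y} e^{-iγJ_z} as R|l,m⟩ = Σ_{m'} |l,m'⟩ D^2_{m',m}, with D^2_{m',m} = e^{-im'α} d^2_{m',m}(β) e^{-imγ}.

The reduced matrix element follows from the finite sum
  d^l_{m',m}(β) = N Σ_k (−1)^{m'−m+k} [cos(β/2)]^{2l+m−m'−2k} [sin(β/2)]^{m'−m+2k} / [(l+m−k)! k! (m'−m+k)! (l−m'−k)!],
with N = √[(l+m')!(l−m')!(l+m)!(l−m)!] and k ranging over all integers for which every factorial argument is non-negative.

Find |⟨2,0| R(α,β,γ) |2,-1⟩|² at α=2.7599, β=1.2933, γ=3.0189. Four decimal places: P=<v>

D^2_{0,-1}(2.7599,1.2933,3.0189) = e^{-i·0·2.7599}·d^2_{0,-1}(1.2933)·e^{-i·-1·3.0189}. Compute d first:
Half-angle: c=0.798107, s=0.602516. N=√(2·2·1·6)=4.898979
k: max(0,(-1)−(0))=0 … min(2+(-1),2−(0))=1
  k=0: (−1)^1·4.8990/(2)·0.7981^3·0.6025^1 = -0.750287
  k=1: (−1)^2·4.8990/(2)·0.7981^1·0.6025^3 = +0.427605
d^2_{0,-1}(1.2933) = -0.750287 +0.427605 = -0.322682
|D^2_{0,-1}|² = |d^2_{0,-1}(β)|² = (-0.322682)² = 0.104123 (the z-rotation phases have unit modulus)

P=0.1041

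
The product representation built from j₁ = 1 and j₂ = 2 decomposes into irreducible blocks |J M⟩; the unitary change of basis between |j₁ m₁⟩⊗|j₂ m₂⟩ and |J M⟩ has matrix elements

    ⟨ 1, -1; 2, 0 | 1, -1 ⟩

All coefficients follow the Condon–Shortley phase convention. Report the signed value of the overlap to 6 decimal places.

+0.316228

triangle: 2!*0!*2!/5! = 4/120
(j±m)!: 0!*2!*2!*2!*0!*2! = 16
prefactor² = (2J+1)*Δ*N² = 8/5
  k=2: +1/(2!*0!*0!*0!*0!*2!) = 1/4
Σ = 1/4  ⇒  CG² = 8/5*(1/4)² = 1/10
CG = +√(1/10) = +0.316228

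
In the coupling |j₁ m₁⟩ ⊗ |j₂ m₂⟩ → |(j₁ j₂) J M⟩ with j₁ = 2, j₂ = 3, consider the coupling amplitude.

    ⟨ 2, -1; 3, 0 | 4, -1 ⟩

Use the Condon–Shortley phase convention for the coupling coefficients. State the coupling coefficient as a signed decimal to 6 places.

−√(3/14) ≈ -0.462910

√[9·1!3!5!/10! · 1!3!3!3!3!5!] = √(1944/7)
  +(−1)^0/∏(0,1,3,3,0,2)! = 1/72  (running 1/72)
  +(−1)^1/∏(1,0,2,2,1,3)! = -1/24  (running -1/36)
⟨..|..⟩ = √(1944/7)·(-1/36) = -0.462910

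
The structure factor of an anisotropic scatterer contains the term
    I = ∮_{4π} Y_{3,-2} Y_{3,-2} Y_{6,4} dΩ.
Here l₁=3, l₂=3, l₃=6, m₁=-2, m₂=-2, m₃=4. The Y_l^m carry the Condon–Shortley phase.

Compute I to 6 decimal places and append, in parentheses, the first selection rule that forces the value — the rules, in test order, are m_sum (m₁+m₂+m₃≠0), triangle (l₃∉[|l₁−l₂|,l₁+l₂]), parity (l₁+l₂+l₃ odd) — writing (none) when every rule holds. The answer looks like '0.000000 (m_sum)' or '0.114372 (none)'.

0.266131 (none)

Checks pass: Σm=0; 12 even; l₃=6∈[0,6].
(2·3+1)(2·3+1)(2·6+1) = 637
Δ: 0! 6! 6! / 13! → 1/12012
sum: t=0:+1/1296 = 1/1296
3j²(3 3 6; 0 0 0) = Δ·Π!·Σ² = 100/3003  (sign +1)
sum: t=0:+1/14400 = 1/14400
3j²(3 3 6; -2 -2 4) = Δ·Π!·Σ² = 6/143  (sign +1)
combine: 4πI² = 637·100/3003·6/143 = 1400/1573
take √, sign +1: I = 0.26613055
No selection rule forces the value: the integral is nonzero (none).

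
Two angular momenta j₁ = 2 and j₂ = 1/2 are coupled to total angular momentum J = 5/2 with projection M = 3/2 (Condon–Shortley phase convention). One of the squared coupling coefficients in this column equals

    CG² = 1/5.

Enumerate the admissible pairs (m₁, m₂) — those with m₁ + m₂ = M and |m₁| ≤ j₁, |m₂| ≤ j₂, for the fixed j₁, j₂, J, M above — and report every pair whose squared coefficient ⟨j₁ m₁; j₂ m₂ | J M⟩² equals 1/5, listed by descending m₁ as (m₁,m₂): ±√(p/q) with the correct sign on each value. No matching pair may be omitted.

Admissible pairs with m₁+m₂ = M = 3/2: (1,1/2), (2,-1/2)
  (m₁,m₂)=(2,-1/2): CG² = 1/5, CG = +√(1/5)   ← matches the target
  (m₁,m₂)=(1,1/2): CG² = 4/5, CG = +√(4/5)
Pairs with CG² = 1/5: (2,-1/2): +√(1/5)

(2,-1/2): +√(1/5)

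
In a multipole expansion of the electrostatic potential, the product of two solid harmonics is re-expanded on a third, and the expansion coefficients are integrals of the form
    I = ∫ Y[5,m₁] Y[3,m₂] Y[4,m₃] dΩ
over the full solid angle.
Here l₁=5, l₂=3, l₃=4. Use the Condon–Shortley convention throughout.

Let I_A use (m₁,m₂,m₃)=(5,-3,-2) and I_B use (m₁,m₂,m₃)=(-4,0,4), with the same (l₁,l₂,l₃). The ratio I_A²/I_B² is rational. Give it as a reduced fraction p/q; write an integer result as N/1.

25/56

Shared (l₁,l₂,l₃)=(5,3,4): N and (l;000)² cancel in I_A²/I_B².
A: Δ = 4!·6!·2!/13! = 1/180180; Racah Σ t=0..0: t=0:+1/34560 = 1/34560; ⇒ 3j(5 3 4; 5 -3 -2)² = 5/286, sgn +1
B: Δ = 4!·6!·2!/13! = 1/180180; Racah Σ t=3..3: t=3:−1/8640 = -1/8640; ⇒ 3j(5 3 4; -4 0 4)² = 28/715, sgn -1
I_A²/I_B² = (5/286)/(28/715) = 25/56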